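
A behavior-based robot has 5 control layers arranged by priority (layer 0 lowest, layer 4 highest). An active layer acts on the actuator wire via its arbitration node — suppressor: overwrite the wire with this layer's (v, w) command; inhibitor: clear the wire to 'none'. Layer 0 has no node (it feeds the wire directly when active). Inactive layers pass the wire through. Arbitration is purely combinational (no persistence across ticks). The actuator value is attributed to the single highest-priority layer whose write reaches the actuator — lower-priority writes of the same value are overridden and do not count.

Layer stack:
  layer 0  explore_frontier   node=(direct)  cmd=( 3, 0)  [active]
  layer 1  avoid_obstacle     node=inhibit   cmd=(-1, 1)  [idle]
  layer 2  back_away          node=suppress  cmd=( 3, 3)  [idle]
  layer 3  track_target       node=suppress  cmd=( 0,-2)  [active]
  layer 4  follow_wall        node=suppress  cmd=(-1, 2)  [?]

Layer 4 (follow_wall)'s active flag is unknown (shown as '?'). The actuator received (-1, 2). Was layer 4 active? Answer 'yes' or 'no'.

yes

If layer 4 is active=yes:
  actuator would be (-1, 2)
If layer 4 is active=no:
  actuator would be (0, -2)
Observed (-1, 2), so layer 4 was active.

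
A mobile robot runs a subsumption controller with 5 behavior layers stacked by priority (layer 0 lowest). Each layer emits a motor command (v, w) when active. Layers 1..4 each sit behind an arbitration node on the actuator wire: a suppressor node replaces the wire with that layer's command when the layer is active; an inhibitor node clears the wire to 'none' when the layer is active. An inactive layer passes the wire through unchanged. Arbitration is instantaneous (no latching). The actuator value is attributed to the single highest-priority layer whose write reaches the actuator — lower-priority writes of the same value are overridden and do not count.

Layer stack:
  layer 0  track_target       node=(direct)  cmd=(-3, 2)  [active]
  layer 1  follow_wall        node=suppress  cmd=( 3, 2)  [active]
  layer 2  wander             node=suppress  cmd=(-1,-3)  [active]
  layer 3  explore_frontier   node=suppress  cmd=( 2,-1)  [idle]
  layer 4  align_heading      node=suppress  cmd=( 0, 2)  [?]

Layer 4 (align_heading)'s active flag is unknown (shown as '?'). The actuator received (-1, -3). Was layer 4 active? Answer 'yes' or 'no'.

no

If layer 4 is active=yes:
  actuator would be (0, 2)
If layer 4 is active=no:
  actuator would be (-1, -3)
Observed (-1, -3), so layer 4 was idle.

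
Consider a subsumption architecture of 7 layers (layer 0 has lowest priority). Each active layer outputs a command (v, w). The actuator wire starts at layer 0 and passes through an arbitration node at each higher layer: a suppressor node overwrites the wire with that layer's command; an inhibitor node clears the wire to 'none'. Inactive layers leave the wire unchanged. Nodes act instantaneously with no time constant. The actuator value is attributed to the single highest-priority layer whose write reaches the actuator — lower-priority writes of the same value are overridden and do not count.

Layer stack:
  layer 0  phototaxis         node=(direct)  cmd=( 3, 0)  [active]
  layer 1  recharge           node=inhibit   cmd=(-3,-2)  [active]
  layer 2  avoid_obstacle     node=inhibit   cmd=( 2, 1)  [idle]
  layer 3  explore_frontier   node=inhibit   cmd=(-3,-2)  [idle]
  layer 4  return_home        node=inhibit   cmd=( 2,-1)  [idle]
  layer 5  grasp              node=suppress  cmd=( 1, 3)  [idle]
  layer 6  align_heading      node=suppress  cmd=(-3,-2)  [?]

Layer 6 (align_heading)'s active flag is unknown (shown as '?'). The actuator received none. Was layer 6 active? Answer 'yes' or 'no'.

If layer 6 is active=yes:
  actuator would be (-3, -2)
If layer 6 is active=no:
  actuator would be none
Observed none, so layer 6 was idle.

no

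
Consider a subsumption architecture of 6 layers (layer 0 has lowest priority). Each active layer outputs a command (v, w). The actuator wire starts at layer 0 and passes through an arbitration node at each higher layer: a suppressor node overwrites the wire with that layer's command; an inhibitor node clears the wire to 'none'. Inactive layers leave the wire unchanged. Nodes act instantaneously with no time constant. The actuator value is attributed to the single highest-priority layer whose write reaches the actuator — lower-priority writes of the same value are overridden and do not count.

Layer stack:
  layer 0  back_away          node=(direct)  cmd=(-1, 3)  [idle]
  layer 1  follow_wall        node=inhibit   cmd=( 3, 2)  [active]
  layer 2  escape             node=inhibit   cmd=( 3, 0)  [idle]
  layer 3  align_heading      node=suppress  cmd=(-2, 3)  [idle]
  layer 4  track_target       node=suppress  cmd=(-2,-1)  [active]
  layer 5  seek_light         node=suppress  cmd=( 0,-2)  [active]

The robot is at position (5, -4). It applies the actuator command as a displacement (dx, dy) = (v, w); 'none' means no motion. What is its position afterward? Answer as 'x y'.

layer 0 (back_away) idle — none
layer 1 (follow_wall) active — inhibits: none
layer 2 (escape) idle — unchanged: none
layer 3 (align_heading) idle — unchanged: none
layer 4 (track_target) active — suppresses: (-2, -1)
layer 5 (seek_light) active — suppresses: (0, -2)
→ actuator (0, -2)
position: (5, -4) + (0, -2) = (5, -6)

5 -6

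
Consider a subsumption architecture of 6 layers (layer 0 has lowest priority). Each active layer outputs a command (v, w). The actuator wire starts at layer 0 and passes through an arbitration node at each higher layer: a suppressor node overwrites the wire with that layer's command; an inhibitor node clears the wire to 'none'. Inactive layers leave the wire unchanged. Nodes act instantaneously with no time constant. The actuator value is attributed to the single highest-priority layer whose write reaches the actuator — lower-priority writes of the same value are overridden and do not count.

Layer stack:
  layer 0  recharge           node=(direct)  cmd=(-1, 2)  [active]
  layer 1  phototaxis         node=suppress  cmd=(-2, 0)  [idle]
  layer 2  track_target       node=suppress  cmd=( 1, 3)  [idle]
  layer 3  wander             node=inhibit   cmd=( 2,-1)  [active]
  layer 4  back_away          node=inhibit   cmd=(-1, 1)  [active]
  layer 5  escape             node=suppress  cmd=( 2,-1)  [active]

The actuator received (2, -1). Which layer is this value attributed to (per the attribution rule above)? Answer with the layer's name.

escape

layer 0 (recharge) active — direct: (-1, 2)
layer 1 (phototaxis) idle — unchanged: (-1, 2)
layer 2 (track_target) idle — unchanged: (-1, 2)
layer 3 (wander) active — inhibits: none
layer 4 (back_away) active — inhibits: none
layer 5 (escape) active — suppresses: (2, -1)
→ actuator (2, -1)
last writer: layer 5 = escape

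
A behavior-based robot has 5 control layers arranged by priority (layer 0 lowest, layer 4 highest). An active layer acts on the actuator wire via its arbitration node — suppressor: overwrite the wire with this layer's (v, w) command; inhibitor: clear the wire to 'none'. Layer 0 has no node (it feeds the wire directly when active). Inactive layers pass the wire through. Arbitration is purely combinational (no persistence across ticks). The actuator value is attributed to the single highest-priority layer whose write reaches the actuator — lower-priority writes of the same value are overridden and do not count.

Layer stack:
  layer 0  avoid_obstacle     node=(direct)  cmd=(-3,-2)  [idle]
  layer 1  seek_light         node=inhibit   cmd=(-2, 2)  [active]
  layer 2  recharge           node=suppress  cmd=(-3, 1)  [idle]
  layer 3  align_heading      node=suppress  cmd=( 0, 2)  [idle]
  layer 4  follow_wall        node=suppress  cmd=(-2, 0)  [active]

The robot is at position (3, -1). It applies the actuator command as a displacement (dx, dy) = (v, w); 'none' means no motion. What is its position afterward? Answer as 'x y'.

1 -1

[0] avoid_obstacle off; wire := none
[1] seek_light on (inhibit); wire := none
[2] recharge off; pass none
[3] align_heading off; pass none
[4] follow_wall on (suppress); wire := (-2, 0)
output (-2, 0)
position: (3, -1) + (-2, 0) = (1, -1)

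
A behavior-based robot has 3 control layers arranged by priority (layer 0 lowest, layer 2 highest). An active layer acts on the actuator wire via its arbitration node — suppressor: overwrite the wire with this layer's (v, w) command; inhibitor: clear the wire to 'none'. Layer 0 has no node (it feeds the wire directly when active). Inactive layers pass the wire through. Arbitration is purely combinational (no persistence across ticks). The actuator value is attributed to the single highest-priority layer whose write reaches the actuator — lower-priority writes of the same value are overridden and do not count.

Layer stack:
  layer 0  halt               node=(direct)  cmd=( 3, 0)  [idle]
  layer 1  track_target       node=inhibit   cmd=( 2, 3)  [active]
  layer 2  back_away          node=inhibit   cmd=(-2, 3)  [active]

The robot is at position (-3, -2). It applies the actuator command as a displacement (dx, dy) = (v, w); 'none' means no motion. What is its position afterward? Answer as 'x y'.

L0 halt: idle → wire = none
L1 track_target: active, inhibitor → wire = none
L2 back_away: active, inhibitor → wire = none
actuator = none
position: (-3, -2) + none = (-3, -2)

-3 -2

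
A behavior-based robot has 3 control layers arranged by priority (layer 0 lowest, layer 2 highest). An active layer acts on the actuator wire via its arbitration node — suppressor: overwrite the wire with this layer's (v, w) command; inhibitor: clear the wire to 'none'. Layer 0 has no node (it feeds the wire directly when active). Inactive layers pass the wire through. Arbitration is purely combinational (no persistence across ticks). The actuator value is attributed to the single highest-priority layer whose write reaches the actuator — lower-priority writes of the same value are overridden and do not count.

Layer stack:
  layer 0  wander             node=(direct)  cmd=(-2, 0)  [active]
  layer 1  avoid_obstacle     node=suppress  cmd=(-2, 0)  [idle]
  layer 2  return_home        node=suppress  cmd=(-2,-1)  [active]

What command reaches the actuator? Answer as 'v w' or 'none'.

-2 -1

[0] wander on; wire := (-2, 0)
[1] avoid_obstacle off; pass (-2, 0)
[2] return_home on (suppress); wire := (-2, -1)
output (-2, -1)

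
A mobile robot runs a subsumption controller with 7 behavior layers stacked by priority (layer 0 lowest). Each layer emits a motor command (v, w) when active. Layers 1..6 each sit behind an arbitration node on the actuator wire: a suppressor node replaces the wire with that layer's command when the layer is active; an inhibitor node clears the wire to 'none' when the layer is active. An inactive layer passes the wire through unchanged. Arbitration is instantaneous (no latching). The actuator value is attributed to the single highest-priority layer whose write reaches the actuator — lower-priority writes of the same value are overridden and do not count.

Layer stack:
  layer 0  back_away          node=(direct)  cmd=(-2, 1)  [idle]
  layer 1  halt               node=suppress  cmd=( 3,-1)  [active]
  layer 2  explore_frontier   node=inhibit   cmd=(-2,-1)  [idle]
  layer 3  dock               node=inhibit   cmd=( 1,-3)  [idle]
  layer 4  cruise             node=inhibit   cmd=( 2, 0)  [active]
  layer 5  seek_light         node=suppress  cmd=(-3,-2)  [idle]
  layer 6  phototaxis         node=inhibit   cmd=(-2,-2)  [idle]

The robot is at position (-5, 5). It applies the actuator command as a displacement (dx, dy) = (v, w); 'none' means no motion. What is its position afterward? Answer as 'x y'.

-5 5

L0 back_away: idle → wire = none
L1 halt: active, suppressor → wire = (3, -1)
L2 explore_frontier: idle → wire stays (3, -1)
L3 dock: idle → wire stays (3, -1)
L4 cruise: active, inhibitor → wire = none
L5 seek_light: idle → wire stays none
L6 phototaxis: idle → wire stays none
actuator = none
position: (-5, 5) + none = (-5, 5)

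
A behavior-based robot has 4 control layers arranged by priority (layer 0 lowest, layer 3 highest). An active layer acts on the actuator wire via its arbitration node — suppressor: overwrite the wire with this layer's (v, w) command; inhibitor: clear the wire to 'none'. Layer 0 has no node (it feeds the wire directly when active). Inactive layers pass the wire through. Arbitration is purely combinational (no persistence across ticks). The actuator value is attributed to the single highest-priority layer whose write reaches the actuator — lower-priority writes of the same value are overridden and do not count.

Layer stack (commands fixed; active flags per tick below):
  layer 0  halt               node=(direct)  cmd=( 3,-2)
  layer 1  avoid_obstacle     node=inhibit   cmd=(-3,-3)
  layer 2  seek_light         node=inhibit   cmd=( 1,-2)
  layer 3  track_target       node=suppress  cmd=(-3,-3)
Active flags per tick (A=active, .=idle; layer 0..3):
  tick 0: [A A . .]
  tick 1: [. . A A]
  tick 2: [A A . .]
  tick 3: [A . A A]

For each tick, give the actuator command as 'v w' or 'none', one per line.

none
-3 -3
none
-3 -3

tick 0:
  layer 0 (halt) active — direct: (3, -2)
  layer 1 (avoid_obstacle) active — inhibits: none
  layer 2 (seek_light) idle — unchanged: none
  layer 3 (track_target) idle — unchanged: none
  → actuator none
tick 1:
  layer 0 (halt) idle — none
  layer 1 (avoid_obstacle) idle — unchanged: none
  layer 2 (seek_light) active — inhibits: none
  layer 3 (track_target) active — suppresses: (-3, -3)
  → actuator (-3, -3)
tick 2:
  layer 0 (halt) active — direct: (3, -2)
  layer 1 (avoid_obstacle) active — inhibits: none
  layer 2 (seek_light) idle — unchanged: none
  layer 3 (track_target) idle — unchanged: none
  → actuator none
tick 3:
  layer 0 (halt) active — direct: (3, -2)
  layer 1 (avoid_obstacle) idle — unchanged: (3, -2)
  layer 2 (seek_light) active — inhibits: none
  layer 3 (track_target) active — suppresses: (-3, -3)
  → actuator (-3, -3)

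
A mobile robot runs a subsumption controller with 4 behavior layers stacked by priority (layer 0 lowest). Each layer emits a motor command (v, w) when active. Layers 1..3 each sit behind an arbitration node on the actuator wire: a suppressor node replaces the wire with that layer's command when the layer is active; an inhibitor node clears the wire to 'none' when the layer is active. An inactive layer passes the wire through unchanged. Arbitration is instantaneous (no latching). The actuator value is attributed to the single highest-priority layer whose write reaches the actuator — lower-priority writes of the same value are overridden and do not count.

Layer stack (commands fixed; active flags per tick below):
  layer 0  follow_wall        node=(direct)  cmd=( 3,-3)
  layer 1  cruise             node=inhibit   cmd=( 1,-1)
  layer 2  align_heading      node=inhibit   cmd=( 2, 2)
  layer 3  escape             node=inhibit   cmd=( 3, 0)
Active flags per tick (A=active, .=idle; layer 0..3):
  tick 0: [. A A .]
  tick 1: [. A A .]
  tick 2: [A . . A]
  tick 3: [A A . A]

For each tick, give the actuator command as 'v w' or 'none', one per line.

tick 0:
  L0 follow_wall: idle → wire = none
  L1 cruise: active, inhibitor → wire = none
  L2 align_heading: active, inhibitor → wire = none
  L3 escape: idle → wire stays none
  actuator = none
tick 1:
  L0 follow_wall: idle → wire = none
  L1 cruise: active, inhibitor → wire = none
  L2 align_heading: active, inhibitor → wire = none
  L3 escape: idle → wire stays none
  actuator = none
tick 2:
  L0 follow_wall: active, feeds wire = (3, -3)
  L1 cruise: idle → wire stays (3, -3)
  L2 align_heading: idle → wire stays (3, -3)
  L3 escape: active, inhibitor → wire = none
  actuator = none
tick 3:
  L0 follow_wall: active, feeds wire = (3, -3)
  L1 cruise: active, inhibitor → wire = none
  L2 align_heading: idle → wire stays none
  L3 escape: active, inhibitor → wire = none
  actuator = none

none
none
none
none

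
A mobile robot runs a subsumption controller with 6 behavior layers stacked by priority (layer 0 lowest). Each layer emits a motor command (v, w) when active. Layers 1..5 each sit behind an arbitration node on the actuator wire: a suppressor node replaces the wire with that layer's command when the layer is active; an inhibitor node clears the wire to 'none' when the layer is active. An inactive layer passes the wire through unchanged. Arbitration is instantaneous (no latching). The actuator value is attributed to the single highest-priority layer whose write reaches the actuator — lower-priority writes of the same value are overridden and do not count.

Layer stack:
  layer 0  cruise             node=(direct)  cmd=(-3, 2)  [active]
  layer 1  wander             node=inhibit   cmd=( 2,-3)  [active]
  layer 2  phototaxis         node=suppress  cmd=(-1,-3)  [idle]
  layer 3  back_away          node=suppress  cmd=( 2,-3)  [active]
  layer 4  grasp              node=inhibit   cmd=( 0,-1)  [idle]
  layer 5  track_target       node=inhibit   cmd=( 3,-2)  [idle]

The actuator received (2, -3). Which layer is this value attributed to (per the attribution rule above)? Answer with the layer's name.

layer 0 (cruise) active — direct: (-3, 2)
layer 1 (wander) active — inhibits: none
layer 2 (phototaxis) idle — unchanged: none
layer 3 (back_away) active — suppresses: (2, -3)
layer 4 (grasp) idle — unchanged: (2, -3)
layer 5 (track_target) idle — unchanged: (2, -3)
→ actuator (2, -3)
last writer: layer 3 = back_away

back_away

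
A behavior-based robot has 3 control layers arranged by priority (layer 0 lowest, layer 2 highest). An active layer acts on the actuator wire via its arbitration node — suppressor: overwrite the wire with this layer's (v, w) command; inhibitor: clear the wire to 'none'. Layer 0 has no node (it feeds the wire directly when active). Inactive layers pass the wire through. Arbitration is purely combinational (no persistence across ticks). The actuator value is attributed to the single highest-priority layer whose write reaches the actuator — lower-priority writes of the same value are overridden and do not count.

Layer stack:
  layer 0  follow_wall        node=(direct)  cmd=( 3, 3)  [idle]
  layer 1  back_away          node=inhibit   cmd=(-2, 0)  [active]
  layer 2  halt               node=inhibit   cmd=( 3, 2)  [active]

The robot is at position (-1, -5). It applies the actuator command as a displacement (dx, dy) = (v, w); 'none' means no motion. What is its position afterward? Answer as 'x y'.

-1 -5

L0 follow_wall: idle → wire = none
L1 back_away: active, inhibitor → wire = none
L2 halt: active, inhibitor → wire = none
actuator = none
position: (-1, -5) + none = (-1, -5)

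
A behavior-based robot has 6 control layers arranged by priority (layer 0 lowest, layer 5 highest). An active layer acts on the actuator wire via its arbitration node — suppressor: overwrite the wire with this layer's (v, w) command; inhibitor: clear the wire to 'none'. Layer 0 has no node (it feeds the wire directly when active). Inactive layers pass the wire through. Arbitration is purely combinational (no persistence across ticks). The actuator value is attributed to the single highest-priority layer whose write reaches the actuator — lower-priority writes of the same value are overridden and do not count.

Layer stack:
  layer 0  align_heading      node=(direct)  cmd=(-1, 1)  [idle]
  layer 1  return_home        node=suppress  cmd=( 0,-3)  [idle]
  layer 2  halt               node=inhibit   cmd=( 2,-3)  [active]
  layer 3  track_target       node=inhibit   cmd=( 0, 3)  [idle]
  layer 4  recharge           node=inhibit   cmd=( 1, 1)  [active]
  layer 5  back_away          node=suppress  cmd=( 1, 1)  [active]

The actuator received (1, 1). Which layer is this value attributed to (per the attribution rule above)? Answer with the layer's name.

back_away

layer 0 (align_heading) idle — none
layer 1 (return_home) idle — unchanged: none
layer 2 (halt) active — inhibits: none
layer 3 (track_target) idle — unchanged: none
layer 4 (recharge) active — inhibits: none
layer 5 (back_away) active — suppresses: (1, 1)
→ actuator (1, 1)
last writer: layer 5 = back_away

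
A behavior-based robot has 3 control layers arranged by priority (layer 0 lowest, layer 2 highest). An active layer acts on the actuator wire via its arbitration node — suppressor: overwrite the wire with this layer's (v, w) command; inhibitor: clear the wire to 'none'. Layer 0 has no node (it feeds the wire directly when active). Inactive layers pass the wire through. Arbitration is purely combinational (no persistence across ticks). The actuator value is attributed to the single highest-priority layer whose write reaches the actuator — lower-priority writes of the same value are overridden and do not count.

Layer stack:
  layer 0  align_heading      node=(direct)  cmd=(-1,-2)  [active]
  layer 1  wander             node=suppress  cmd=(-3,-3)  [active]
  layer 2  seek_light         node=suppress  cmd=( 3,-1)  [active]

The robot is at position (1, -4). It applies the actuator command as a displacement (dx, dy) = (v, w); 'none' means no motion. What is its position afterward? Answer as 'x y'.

layer 0 (align_heading) active — direct: (-1, -2)
layer 1 (wander) active — suppresses: (-3, -3)
layer 2 (seek_light) active — suppresses: (3, -1)
→ actuator (3, -1)
position: (1, -4) + (3, -1) = (4, -5)

4 -5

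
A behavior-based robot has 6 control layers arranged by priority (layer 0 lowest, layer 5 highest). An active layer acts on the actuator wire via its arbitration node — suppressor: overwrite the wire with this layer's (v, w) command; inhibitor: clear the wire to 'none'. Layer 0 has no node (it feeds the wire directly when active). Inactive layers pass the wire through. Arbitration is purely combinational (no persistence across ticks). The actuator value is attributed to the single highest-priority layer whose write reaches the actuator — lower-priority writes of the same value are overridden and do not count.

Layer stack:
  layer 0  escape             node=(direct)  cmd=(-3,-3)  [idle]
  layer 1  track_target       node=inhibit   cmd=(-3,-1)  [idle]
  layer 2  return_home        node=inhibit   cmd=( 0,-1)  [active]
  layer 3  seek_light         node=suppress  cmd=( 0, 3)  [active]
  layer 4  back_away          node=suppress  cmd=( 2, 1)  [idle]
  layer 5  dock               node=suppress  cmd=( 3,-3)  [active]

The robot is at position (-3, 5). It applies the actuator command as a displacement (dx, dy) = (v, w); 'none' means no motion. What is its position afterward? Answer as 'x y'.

0 2

[0] escape off; wire := none
[1] track_target off; pass none
[2] return_home on (inhibit); wire := none
[3] seek_light on (suppress); wire := (0, 3)
[4] back_away off; pass (0, 3)
[5] dock on (suppress); wire := (3, -3)
output (3, -3)
position: (-3, 5) + (3, -3) = (0, 2)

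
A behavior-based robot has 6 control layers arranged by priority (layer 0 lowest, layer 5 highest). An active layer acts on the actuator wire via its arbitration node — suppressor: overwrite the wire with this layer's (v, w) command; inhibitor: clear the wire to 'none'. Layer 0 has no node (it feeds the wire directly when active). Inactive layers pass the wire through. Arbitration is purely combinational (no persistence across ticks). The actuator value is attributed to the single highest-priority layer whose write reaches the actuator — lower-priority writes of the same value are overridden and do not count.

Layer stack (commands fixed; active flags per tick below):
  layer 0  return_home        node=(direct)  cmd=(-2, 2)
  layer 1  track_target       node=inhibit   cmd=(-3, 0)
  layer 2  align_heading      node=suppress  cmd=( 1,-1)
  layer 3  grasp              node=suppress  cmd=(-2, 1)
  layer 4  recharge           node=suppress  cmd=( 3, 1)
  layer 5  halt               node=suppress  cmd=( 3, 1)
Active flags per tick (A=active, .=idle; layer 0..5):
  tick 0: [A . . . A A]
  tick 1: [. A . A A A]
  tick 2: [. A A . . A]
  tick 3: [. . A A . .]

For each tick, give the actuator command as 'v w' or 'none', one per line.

3 1
3 1
3 1
-2 1

tick 0:
  L0 return_home: active, feeds wire = (-2, 2)
  L1 track_target: idle → wire stays (-2, 2)
  L2 align_heading: idle → wire stays (-2, 2)
  L3 grasp: idle → wire stays (-2, 2)
  L4 recharge: active, suppressor → wire = (3, 1)
  L5 halt: active, suppressor → wire = (3, 1)
  actuator = (3, 1)
tick 1:
  L0 return_home: idle → wire = none
  L1 track_target: active, inhibitor → wire = none
  L2 align_heading: idle → wire stays none
  L3 grasp: active, suppressor → wire = (-2, 1)
  L4 recharge: active, suppressor → wire = (3, 1)
  L5 halt: active, suppressor → wire = (3, 1)
  actuator = (3, 1)
tick 2:
  L0 return_home: idle → wire = none
  L1 track_target: active, inhibitor → wire = none
  L2 align_heading: active, suppressor → wire = (1, -1)
  L3 grasp: idle → wire stays (1, -1)
  L4 recharge: idle → wire stays (1, -1)
  L5 halt: active, suppressor → wire = (3, 1)
  actuator = (3, 1)
tick 3:
  L0 return_home: idle → wire = none
  L1 track_target: idle → wire stays none
  L2 align_heading: active, suppressor → wire = (1, -1)
  L3 grasp: active, suppressor → wire = (-2, 1)
  L4 recharge: idle → wire stays (-2, 1)
  L5 halt: idle → wire stays (-2, 1)
  actuator = (-2, 1)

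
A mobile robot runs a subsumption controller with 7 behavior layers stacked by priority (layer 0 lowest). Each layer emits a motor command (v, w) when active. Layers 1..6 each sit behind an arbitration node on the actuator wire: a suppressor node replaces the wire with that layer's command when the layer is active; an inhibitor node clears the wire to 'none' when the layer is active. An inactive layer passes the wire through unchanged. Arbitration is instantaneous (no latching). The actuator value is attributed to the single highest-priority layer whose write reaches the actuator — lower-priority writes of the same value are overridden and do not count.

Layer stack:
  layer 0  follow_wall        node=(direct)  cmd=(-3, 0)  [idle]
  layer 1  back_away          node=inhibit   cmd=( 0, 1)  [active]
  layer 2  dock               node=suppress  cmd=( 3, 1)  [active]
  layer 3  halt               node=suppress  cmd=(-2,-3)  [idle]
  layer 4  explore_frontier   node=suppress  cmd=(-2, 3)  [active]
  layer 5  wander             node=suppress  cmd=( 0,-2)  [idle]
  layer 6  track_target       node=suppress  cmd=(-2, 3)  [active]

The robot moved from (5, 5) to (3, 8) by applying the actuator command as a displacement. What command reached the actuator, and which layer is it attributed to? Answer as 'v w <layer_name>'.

-2 3 track_target

displacement = (3, 8) − (5, 5) = (-2, 3)
L0 follow_wall: idle → wire = none
L1 back_away: active, inhibitor → wire = none
L2 dock: active, suppressor → wire = (3, 1)
L3 halt: idle → wire stays (3, 1)
L4 explore_frontier: active, suppressor → wire = (-2, 3)
L5 wander: idle → wire stays (-2, 3)
L6 track_target: active, suppressor → wire = (-2, 3)
actuator = (-2, 3) — from layer 6 (track_target)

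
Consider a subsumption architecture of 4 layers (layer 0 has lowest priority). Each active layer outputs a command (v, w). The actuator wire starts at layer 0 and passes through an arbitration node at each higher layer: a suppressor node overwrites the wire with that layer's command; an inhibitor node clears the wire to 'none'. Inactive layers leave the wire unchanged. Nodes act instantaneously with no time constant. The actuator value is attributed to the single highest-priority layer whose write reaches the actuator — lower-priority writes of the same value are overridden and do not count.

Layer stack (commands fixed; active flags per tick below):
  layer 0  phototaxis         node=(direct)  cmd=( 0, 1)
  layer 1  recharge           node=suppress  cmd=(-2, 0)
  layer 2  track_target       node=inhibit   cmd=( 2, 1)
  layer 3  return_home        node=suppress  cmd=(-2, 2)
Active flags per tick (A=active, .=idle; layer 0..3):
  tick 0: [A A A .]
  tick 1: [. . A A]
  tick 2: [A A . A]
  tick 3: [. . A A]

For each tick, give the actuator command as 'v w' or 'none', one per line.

none
-2 2
-2 2
-2 2

tick 0:
  [0] phototaxis on; wire := (0, 1)
  [1] recharge on (suppress); wire := (-2, 0)
  [2] track_target on (inhibit); wire := none
  [3] return_home off; pass none
  output none
tick 1:
  [0] phototaxis off; wire := none
  [1] recharge off; pass none
  [2] track_target on (inhibit); wire := none
  [3] return_home on (suppress); wire := (-2, 2)
  output (-2, 2)
tick 2:
  [0] phototaxis on; wire := (0, 1)
  [1] recharge on (suppress); wire := (-2, 0)
  [2] track_target off; pass (-2, 0)
  [3] return_home on (suppress); wire := (-2, 2)
  output (-2, 2)
tick 3:
  [0] phototaxis off; wire := none
  [1] recharge off; pass none
  [2] track_target on (inhibit); wire := none
  [3] return_home on (suppress); wire := (-2, 2)
  output (-2, 2)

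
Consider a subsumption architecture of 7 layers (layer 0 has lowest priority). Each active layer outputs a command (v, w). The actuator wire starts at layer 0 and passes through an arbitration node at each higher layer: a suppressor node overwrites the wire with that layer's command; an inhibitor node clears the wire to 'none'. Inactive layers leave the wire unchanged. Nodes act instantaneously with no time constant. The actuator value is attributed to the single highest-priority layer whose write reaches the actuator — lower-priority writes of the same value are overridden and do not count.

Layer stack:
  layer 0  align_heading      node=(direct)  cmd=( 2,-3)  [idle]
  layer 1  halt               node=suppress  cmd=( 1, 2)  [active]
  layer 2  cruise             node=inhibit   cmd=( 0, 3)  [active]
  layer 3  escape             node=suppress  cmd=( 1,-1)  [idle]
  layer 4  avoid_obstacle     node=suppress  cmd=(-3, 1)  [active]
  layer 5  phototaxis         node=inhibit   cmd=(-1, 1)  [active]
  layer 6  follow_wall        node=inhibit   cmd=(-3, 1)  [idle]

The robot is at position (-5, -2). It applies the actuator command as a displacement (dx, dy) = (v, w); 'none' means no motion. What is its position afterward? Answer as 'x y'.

[0] align_heading off; wire := none
[1] halt on (suppress); wire := (1, 2)
[2] cruise on (inhibit); wire := none
[3] escape off; pass none
[4] avoid_obstacle on (suppress); wire := (-3, 1)
[5] phototaxis on (inhibit); wire := none
[6] follow_wall off; pass none
output none
position: (-5, -2) + none = (-5, -2)

-5 -2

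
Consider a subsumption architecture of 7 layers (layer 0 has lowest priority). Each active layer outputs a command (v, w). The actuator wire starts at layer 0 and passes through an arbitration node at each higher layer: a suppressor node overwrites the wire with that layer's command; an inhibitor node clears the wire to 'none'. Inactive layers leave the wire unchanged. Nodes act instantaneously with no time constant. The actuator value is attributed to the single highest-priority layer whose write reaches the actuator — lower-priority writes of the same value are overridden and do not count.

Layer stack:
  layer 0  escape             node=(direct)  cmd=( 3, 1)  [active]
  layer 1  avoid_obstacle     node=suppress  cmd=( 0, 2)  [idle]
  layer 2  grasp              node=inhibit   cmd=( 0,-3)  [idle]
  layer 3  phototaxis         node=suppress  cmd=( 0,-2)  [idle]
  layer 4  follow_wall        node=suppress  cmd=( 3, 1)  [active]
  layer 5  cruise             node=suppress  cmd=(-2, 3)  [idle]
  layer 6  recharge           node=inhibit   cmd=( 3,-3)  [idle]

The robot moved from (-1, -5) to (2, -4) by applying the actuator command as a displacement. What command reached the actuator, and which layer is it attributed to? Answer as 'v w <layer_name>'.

displacement = (2, -4) − (-1, -5) = (3, 1)
[0] escape on; wire := (3, 1)
[1] avoid_obstacle off; pass (3, 1)
[2] grasp off; pass (3, 1)
[3] phototaxis off; pass (3, 1)
[4] follow_wall on (suppress); wire := (3, 1)
[5] cruise off; pass (3, 1)
[6] recharge off; pass (3, 1)
output (3, 1) — from layer 4 (follow_wall)

3 1 follow_wall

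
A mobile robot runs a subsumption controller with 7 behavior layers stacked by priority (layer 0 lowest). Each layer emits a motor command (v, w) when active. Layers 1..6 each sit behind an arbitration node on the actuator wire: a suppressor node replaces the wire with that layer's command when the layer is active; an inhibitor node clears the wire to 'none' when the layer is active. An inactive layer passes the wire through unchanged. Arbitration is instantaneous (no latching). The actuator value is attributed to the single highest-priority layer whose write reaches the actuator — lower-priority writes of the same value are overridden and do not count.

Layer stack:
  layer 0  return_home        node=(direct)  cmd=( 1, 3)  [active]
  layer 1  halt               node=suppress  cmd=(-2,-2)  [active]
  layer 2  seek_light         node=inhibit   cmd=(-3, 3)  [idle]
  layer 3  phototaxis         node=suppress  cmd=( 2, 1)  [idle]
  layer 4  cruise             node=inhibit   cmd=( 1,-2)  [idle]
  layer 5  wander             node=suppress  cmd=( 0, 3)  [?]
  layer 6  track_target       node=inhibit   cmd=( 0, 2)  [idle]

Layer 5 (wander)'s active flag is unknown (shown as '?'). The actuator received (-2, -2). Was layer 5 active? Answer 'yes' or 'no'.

no

If layer 5 is active=yes:
  actuator would be (0, 3)
If layer 5 is active=no:
  actuator would be (-2, -2)
Observed (-2, -2), so layer 5 was idle.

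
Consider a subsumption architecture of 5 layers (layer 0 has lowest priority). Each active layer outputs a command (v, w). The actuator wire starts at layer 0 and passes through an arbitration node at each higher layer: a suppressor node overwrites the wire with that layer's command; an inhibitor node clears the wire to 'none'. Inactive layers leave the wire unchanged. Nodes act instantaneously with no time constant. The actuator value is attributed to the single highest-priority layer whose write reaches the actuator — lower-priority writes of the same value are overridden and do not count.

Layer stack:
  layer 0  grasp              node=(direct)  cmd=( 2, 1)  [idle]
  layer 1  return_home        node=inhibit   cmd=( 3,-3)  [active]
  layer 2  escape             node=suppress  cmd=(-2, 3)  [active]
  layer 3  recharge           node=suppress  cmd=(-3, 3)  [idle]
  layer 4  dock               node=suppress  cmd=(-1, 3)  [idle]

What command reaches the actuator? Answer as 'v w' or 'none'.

-2 3

layer 0 (grasp) idle — none
layer 1 (return_home) active — inhibits: none
layer 2 (escape) active — suppresses: (-2, 3)
layer 3 (recharge) idle — unchanged: (-2, 3)
layer 4 (dock) idle — unchanged: (-2, 3)
→ actuator (-2, 3)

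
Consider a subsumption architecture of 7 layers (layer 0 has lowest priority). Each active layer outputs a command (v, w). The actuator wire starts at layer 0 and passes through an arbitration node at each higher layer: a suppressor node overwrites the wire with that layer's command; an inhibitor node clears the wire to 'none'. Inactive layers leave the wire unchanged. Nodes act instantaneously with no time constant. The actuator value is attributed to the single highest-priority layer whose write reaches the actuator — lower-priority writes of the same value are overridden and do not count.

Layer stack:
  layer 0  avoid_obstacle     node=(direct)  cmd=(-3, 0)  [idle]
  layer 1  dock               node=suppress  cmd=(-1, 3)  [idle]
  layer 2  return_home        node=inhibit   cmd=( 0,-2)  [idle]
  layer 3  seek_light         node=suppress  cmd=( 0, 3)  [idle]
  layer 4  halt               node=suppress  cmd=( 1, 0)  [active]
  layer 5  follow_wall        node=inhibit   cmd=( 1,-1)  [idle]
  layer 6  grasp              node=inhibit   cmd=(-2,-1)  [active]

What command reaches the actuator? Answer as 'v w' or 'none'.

[0] avoid_obstacle off; wire := none
[1] dock off; pass none
[2] return_home off; pass none
[3] seek_light off; pass none
[4] halt on (suppress); wire := (1, 0)
[5] follow_wall off; pass (1, 0)
[6] grasp on (inhibit); wire := none
output none

none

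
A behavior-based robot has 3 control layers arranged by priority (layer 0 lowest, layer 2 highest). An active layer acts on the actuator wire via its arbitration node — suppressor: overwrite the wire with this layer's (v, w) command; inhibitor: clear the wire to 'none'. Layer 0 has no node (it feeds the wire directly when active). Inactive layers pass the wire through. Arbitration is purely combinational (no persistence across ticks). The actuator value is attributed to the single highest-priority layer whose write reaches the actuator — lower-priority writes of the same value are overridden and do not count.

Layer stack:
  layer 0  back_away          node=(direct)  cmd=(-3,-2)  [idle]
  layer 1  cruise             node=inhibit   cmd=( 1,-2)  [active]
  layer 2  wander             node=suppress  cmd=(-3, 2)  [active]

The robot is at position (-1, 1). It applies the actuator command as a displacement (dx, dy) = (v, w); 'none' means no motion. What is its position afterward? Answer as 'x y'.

-4 3

[0] back_away off; wire := none
[1] cruise on (inhibit); wire := none
[2] wander on (suppress); wire := (-3, 2)
output (-3, 2)
position: (-1, 1) + (-3, 2) = (-4, 3)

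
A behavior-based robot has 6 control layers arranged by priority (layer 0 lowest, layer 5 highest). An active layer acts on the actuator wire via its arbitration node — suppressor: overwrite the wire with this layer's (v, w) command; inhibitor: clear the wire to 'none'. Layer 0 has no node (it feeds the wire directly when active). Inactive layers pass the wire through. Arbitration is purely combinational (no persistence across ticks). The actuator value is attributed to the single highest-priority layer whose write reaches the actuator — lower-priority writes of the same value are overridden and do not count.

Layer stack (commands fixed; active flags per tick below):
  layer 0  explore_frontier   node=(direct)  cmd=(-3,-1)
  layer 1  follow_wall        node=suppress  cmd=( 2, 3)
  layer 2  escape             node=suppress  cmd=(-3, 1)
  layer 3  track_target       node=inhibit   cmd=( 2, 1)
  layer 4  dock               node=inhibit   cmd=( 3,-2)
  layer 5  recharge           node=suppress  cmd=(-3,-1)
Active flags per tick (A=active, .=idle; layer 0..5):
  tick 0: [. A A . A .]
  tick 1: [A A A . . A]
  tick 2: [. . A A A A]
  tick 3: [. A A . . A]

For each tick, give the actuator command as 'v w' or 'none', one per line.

tick 0:
  L0 explore_frontier: idle → wire = none
  L1 follow_wall: active, suppressor → wire = (2, 3)
  L2 escape: active, suppressor → wire = (-3, 1)
  L3 track_target: idle → wire stays (-3, 1)
  L4 dock: active, inhibitor → wire = none
  L5 recharge: idle → wire stays none
  actuator = none
tick 1:
  L0 explore_frontier: active, feeds wire = (-3, -1)
  L1 follow_wall: active, suppressor → wire = (2, 3)
  L2 escape: active, suppressor → wire = (-3, 1)
  L3 track_target: idle → wire stays (-3, 1)
  L4 dock: idle → wire stays (-3, 1)
  L5 recharge: active, suppressor → wire = (-3, -1)
  actuator = (-3, -1)
tick 2:
  L0 explore_frontier: idle → wire = none
  L1 follow_wall: idle → wire stays none
  L2 escape: active, suppressor → wire = (-3, 1)
  L3 track_target: active, inhibitor → wire = none
  L4 dock: active, inhibitor → wire = none
  L5 recharge: active, suppressor → wire = (-3, -1)
  actuator = (-3, -1)
tick 3:
  L0 explore_frontier: idle → wire = none
  L1 follow_wall: active, suppressor → wire = (2, 3)
  L2 escape: active, suppressor → wire = (-3, 1)
  L3 track_target: idle → wire stays (-3, 1)
  L4 dock: idle → wire stays (-3, 1)
  L5 recharge: active, suppressor → wire = (-3, -1)
  actuator = (-3, -1)

none
-3 -1
-3 -1
-3 -1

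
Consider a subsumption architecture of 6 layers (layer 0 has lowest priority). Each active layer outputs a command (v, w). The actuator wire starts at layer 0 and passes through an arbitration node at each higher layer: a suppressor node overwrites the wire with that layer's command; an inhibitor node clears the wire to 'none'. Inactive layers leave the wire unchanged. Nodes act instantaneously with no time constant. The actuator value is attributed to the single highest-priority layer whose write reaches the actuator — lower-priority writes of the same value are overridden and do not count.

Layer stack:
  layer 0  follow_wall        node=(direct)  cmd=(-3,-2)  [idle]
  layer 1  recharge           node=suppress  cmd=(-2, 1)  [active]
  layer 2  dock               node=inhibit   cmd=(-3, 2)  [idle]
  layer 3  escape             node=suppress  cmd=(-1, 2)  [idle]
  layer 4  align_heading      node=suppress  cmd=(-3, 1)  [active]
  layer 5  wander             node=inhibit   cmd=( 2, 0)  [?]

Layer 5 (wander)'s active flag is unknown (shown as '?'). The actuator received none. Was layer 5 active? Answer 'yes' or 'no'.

If layer 5 is active=yes:
  actuator would be none
If layer 5 is active=no:
  actuator would be (-3, 1)
Observed none, so layer 5 was active.

yes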